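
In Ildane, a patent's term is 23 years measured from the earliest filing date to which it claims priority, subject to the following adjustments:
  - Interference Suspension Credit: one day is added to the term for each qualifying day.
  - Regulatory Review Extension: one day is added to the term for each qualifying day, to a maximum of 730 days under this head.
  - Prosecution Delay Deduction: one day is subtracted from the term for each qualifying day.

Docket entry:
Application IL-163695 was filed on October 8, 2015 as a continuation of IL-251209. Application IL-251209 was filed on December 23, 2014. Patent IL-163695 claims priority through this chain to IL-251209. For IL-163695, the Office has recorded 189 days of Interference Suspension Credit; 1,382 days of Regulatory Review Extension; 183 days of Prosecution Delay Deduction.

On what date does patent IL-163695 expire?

2039-12-29

Earliest priority filing: 23 December 2014.
Base term: 23 December 2014 + 23 years → 23 December 2037.
Interference Suspension Credit: +189 days → 30 June 2038.
Regulatory Review Extension: 1382 days claimed exceeds the 730-day cap, so +730 days → 29 June 2040.
Prosecution Delay Deduction: −183 days → 29 December 2039.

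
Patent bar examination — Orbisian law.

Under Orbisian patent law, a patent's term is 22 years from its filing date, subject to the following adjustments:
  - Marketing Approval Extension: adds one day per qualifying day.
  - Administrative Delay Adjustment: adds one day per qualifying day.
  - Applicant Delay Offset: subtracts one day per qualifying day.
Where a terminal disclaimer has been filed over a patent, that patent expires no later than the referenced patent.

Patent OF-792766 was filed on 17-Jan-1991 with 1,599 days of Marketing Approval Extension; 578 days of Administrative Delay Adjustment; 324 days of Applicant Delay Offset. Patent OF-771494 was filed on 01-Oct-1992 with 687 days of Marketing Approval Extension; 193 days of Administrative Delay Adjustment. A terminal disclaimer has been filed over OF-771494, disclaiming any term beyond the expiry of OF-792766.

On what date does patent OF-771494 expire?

Natural term of OF-771494:
  Base: filing + 22 years → 1 October 2014.
  Marketing Approval Extension: +687 days → 18 August 2016.
  Administrative Delay Adjustment: +193 days → 27 February 2017.
Expiry of referenced patent OF-792766:
  Base: filing + 22 years → 17 January 2013.
  Marketing Approval Extension: +1599 days → 4 June 2017.
  Administrative Delay Adjustment: +578 days → 3 January 2019.
  Applicant Delay Offset: −324 days → 13 February 2018.
Terminal disclaimer: OF-771494 expires on the earlier of 27 February 2017 and 13 February 2018.

February 27, 2017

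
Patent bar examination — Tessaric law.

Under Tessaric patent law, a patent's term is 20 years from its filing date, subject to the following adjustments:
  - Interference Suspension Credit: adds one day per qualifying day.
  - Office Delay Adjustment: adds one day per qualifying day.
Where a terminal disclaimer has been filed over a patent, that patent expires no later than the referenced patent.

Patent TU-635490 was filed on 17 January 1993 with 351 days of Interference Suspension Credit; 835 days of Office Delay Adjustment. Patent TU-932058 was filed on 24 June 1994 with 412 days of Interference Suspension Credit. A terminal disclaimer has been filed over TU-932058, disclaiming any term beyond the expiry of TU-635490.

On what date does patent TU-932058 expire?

Natural term of TU-932058:
  Base: filing + 20 years → 24 June 2014.
  Interference Suspension Credit: +412 days → 10 August 2015.
Expiry of referenced patent TU-635490:
  Base: filing + 20 years → 17 January 2013.
  Interference Suspension Credit: +351 days → 3 January 2014.
  Office Delay Adjustment: +835 days → 17 April 2016.
Terminal disclaimer: TU-932058 expires on the earlier of 10 August 2015 and 17 April 2016.

2015-08-10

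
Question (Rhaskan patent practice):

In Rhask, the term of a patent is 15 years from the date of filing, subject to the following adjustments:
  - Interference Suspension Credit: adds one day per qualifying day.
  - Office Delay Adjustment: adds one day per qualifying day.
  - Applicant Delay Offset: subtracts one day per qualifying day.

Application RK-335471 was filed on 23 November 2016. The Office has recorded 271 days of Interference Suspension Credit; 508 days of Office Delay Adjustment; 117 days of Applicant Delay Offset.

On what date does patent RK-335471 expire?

Base term: filing date + 15 years → 23 November 2031.
Interference Suspension Credit: +271 days → 20 August 2032.
Office Delay Adjustment: +508 days → 10 January 2034.
Applicant Delay Offset: −117 days → 15 September 2033.

September 15, 2033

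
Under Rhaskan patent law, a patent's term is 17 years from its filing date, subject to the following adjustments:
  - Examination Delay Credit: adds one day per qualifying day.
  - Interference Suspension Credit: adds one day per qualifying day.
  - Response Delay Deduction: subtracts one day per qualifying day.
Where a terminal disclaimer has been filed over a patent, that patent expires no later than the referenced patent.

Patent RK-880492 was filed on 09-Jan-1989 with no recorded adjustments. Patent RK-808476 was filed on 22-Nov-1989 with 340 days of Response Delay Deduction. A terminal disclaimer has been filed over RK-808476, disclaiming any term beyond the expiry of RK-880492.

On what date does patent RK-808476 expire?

2005-12-17

Natural term of RK-808476:
  Base: filing + 17 years → 22 November 2006.
  Response Delay Deduction: −340 days → 17 December 2005.
Expiry of referenced patent RK-880492:
  Base: filing + 17 years → 9 January 2006.
Terminal disclaimer: RK-808476 expires on the earlier of 17 December 2005 and 9 January 2006.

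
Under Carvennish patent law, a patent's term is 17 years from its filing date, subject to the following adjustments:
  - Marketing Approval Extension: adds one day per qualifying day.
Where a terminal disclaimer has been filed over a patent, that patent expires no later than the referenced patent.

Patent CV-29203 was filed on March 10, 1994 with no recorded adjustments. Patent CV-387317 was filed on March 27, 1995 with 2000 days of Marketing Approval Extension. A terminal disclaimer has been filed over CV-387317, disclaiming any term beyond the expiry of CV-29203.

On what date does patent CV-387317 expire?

2011-03-10

Natural term of CV-387317:
  Base: filing + 17 years → 27 March 2012.
  Marketing Approval Extension: +2000 days → 17 September 2017.
Expiry of referenced patent CV-29203:
  Base: filing + 17 years → 10 March 2011.
Terminal disclaimer: CV-387317 expires on the earlier of 17 September 2017 and 10 March 2011.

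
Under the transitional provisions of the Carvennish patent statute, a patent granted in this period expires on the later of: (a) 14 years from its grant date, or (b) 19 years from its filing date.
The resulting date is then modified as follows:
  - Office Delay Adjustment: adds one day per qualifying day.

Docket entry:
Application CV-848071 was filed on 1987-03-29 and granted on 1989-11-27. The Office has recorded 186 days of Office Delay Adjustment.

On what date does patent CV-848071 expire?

(a) grant + 14 years → 27 November 2003.
(b) filing + 19 years → 29 March 2006.
Later of the two: 29 March 2006.
Office Delay Adjustment: +186 days → 1 October 2006.

October 1, 2006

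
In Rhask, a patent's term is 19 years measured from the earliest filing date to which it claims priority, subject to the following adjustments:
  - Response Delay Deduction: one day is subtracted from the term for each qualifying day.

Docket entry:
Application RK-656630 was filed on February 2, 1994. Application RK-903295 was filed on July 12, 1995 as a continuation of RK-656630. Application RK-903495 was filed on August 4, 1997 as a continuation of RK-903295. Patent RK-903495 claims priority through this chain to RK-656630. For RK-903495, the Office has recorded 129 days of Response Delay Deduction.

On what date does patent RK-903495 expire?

Earliest priority filing: 2 February 1994.
Base term: 2 February 1994 + 19 years → 2 February 2013.
Response Delay Deduction: −129 days → 26 September 2012.

2012-09-26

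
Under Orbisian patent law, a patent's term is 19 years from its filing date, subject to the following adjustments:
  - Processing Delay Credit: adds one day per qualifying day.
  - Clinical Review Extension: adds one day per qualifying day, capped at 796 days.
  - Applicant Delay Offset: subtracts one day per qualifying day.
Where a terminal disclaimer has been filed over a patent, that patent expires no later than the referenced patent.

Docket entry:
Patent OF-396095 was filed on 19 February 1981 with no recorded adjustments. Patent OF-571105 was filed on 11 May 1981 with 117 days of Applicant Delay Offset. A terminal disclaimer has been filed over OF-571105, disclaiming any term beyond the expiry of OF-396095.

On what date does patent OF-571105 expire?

January 15, 2000

Natural term of OF-571105:
  Base: filing + 19 years → 11 May 2000.
  Applicant Delay Offset: −117 days → 15 January 2000.
Expiry of referenced patent OF-396095:
  Base: filing + 19 years → 19 February 2000.
Terminal disclaimer: OF-571105 expires on the earlier of 15 January 2000 and 19 February 2000.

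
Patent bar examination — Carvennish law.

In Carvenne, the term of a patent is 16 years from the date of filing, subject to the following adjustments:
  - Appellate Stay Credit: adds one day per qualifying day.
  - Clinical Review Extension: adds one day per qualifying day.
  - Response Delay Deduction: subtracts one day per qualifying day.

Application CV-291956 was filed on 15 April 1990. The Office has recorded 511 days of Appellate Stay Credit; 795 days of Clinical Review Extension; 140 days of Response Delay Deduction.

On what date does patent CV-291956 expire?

Base term: filing date + 16 years → 15 April 2006.
Appellate Stay Credit: +511 days → 8 September 2007.
Clinical Review Extension: +795 days → 11 November 2009.
Response Delay Deduction: −140 days → 24 June 2009.

2009-06-24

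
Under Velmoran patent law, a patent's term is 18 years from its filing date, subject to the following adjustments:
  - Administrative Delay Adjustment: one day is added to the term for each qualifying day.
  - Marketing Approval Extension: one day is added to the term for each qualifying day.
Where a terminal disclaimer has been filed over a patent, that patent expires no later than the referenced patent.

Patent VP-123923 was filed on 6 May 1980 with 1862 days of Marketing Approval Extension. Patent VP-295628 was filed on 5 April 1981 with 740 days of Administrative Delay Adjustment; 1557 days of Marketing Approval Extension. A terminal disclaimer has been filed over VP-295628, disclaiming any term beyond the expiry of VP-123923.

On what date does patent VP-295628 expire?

Natural term of VP-295628:
  Base: filing + 18 years → 5 April 1999.
  Administrative Delay Adjustment: +740 days → 14 April 2001.
  Marketing Approval Extension: +1557 days → 19 July 2005.
Expiry of referenced patent VP-123923:
  Base: filing + 18 years → 6 May 1998.
  Marketing Approval Extension: +1862 days → 11 June 2003.
Terminal disclaimer: VP-295628 expires on the earlier of 19 July 2005 and 11 June 2003.

2003-06-11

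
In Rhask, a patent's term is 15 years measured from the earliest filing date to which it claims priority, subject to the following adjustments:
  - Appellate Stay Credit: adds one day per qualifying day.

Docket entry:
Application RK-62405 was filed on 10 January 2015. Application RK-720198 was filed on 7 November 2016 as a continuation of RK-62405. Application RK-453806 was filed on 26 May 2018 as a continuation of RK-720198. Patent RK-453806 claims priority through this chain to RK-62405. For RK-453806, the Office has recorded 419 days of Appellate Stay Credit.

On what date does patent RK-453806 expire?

2031-03-05

Earliest priority filing: 10 January 2015.
Base term: 10 January 2015 + 15 years → 10 January 2030.
Appellate Stay Credit: +419 days → 5 March 2031.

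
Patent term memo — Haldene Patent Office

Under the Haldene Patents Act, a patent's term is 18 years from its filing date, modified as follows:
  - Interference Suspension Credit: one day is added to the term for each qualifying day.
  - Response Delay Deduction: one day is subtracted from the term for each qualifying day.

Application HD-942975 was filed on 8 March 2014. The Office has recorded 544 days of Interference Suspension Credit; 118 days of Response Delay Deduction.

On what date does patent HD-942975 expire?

Base term: filing date + 18 years → 8 March 2032.
Interference Suspension Credit: +544 days → 3 September 2033.
Response Delay Deduction: −118 days → 8 May 2033.

2033-05-08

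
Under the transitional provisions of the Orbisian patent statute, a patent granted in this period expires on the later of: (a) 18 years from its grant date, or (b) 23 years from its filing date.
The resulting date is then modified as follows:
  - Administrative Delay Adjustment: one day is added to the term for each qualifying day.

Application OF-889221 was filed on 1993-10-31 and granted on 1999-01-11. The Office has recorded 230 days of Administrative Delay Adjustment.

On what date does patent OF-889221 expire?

August 29, 2017

(a) grant + 18 years → 11 January 2017.
(b) filing + 23 years → 31 October 2016.
Later of the two: 11 January 2017.
Administrative Delay Adjustment: +230 days → 29 August 2017.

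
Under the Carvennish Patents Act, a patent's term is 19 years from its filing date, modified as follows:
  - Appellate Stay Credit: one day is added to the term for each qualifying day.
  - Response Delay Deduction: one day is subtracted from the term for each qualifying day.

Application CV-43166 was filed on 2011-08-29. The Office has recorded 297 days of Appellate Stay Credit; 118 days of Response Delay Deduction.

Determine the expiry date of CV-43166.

Base term: filing date + 19 years → 29 August 2030.
Appellate Stay Credit: +297 days → 22 June 2031.
Response Delay Deduction: −118 days → 24 February 2031.

2031-02-24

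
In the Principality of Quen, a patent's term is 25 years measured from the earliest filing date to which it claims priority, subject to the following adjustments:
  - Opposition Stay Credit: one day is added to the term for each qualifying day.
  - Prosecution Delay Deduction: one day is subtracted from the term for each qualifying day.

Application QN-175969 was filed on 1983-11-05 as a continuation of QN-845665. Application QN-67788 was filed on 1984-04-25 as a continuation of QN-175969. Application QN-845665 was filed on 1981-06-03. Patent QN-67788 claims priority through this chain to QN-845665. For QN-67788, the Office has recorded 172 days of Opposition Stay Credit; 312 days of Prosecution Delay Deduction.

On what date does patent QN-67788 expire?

January 14, 2006

Earliest priority filing: 3 June 1981.
Base term: 3 June 1981 + 25 years → 3 June 2006.
Opposition Stay Credit: +172 days → 22 November 2006.
Prosecution Delay Deduction: −312 days → 14 January 2006.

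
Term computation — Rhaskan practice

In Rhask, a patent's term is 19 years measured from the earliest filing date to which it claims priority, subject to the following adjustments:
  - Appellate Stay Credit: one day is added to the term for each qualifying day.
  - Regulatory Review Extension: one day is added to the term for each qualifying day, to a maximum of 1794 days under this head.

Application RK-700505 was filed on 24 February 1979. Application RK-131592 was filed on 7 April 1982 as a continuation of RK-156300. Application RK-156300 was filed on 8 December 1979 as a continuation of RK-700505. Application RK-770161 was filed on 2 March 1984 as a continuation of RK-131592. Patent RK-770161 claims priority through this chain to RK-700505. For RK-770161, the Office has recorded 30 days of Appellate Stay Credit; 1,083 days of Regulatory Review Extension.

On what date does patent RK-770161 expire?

Earliest priority filing: 24 February 1979.
Base term: 24 February 1979 + 19 years → 24 February 1998.
Appellate Stay Credit: +30 days → 26 March 1998.
Regulatory Review Extension: 1083 days (within the 1794-day cap) → +1083 days → 13 March 2001.

2001-03-13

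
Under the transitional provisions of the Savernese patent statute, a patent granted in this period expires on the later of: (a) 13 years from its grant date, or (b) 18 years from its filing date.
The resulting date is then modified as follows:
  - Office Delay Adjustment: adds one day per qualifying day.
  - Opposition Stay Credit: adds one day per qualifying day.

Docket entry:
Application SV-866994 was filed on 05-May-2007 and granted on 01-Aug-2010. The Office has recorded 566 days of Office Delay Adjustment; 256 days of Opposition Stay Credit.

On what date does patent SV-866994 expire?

2027-08-05

(a) grant + 13 years → 1 August 2023.
(b) filing + 18 years → 5 May 2025.
Later of the two: 5 May 2025.
Office Delay Adjustment: +566 days → 22 November 2026.
Opposition Stay Credit: +256 days → 5 August 2027.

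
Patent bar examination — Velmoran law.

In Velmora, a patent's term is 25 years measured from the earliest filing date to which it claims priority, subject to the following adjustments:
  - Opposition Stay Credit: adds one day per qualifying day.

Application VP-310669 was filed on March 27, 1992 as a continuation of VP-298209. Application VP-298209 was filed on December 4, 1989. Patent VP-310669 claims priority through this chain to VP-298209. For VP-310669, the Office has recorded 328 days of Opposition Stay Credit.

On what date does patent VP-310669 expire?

2015-10-28

Earliest priority filing: 4 December 1989.
Base term: 4 December 1989 + 25 years → 4 December 2014.
Opposition Stay Credit: +328 days → 28 October 2015.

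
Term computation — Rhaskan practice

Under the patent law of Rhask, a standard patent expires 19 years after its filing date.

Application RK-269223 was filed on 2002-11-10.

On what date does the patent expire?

Filing date + 19 years → 10 November 2021.

November 10, 2021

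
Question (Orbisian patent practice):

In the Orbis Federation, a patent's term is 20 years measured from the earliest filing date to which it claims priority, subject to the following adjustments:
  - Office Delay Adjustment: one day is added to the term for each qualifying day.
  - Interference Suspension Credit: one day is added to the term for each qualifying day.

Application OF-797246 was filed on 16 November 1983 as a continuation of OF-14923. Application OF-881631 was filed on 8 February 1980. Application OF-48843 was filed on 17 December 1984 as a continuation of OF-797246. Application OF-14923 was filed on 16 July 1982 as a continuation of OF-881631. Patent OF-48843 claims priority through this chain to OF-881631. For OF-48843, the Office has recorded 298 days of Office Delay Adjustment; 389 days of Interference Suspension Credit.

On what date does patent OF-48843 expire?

Earliest priority filing: 8 February 1980.
Base term: 8 February 1980 + 20 years → 8 February 2000.
Office Delay Adjustment: +298 days → 2 December 2000.
Interference Suspension Credit: +389 days → 26 December 2001.

December 26, 2001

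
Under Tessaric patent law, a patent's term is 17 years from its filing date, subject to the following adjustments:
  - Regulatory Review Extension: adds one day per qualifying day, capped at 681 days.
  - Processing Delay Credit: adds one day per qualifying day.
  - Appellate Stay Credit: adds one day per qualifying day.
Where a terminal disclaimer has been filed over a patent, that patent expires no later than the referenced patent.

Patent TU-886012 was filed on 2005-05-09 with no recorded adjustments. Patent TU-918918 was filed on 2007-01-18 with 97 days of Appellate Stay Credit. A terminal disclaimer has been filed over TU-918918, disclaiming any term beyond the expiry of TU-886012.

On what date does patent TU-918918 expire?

2022-05-09

Natural term of TU-918918:
  Base: filing + 17 years → 18 January 2024.
  Appellate Stay Credit: +97 days → 24 April 2024.
Expiry of referenced patent TU-886012:
  Base: filing + 17 years → 9 May 2022.
Terminal disclaimer: TU-918918 expires on the earlier of 24 April 2024 and 9 May 2022.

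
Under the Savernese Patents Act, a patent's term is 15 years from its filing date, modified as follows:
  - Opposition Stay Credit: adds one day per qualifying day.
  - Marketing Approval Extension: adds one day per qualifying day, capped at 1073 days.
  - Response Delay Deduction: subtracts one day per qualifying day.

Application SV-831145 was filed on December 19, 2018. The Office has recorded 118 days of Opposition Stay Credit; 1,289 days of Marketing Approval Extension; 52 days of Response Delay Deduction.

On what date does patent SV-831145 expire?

January 31, 2037

Base term: filing date + 15 years → 19 December 2033.
Opposition Stay Credit: +118 days → 16 April 2034.
Marketing Approval Extension: 1289 days claimed exceeds the 1073-day cap, so +1073 days → 24 March 2037.
Response Delay Deduction: −52 days → 31 January 2037.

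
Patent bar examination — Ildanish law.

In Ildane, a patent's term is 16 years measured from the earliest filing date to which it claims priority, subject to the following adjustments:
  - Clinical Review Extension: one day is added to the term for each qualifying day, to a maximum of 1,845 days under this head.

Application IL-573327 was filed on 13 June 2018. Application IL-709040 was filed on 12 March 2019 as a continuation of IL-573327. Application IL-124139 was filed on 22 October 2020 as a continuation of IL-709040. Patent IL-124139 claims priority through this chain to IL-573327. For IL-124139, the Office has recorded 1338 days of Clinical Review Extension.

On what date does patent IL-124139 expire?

2038-02-10

Earliest priority filing: 13 June 2018.
Base term: 13 June 2018 + 16 years → 13 June 2034.
Clinical Review Extension: 1338 days (within the 1845-day cap) → +1338 days → 10 February 2038.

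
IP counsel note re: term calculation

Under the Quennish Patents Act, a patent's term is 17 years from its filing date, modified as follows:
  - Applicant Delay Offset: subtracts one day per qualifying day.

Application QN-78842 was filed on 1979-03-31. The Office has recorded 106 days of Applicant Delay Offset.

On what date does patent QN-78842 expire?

Base term: filing date + 17 years → 31 March 1996.
Applicant Delay Offset: −106 days → 16 December 1995.

1995-12-16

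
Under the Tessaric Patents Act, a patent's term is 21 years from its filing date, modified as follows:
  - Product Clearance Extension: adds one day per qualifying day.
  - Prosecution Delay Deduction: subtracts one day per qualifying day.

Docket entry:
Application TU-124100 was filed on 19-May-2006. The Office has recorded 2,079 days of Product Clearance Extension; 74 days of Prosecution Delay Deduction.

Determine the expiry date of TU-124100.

Base term: filing date + 21 years → 19 May 2027.
Product Clearance Extension: +2079 days → 26 January 2033.
Prosecution Delay Deduction: −74 days → 13 November 2032.

2032-11-13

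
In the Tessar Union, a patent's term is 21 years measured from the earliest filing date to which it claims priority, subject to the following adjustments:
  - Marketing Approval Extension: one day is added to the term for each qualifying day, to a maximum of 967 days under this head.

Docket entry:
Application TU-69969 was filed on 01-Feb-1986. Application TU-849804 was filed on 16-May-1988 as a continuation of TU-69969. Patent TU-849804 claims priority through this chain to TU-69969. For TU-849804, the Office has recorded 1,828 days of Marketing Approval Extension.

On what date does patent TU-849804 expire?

Earliest priority filing: 1 February 1986.
Base term: 1 February 1986 + 21 years → 1 February 2007.
Marketing Approval Extension: 1828 days claimed exceeds the 967-day cap, so +967 days → 25 September 2009.

2009-09-25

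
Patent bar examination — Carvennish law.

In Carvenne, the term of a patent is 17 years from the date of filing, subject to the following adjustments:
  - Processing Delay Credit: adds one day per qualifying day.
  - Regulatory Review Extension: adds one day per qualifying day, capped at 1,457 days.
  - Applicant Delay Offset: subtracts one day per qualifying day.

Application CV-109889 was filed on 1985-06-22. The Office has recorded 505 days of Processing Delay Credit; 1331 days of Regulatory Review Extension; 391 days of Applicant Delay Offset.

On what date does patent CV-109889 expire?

Base term: filing date + 17 years → 22 June 2002.
Processing Delay Credit: +505 days → 9 November 2003.
Regulatory Review Extension: 1331 days (within the 1457-day cap) → +1331 days → 2 July 2007.
Applicant Delay Offset: −391 days → 6 June 2006.

2006-06-06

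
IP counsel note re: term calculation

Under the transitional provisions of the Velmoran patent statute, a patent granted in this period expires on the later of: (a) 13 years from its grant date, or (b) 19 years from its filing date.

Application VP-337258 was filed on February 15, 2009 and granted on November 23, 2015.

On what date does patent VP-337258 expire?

(a) grant + 13 years → 23 November 2028.
(b) filing + 19 years → 15 February 2028.
Later of the two: 23 November 2028.

2028-11-23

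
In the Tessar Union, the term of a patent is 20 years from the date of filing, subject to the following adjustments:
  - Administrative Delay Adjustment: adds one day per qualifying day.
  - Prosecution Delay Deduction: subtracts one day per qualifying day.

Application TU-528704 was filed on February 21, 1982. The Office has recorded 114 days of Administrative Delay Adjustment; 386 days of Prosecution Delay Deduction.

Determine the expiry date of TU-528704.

Base term: filing date + 20 years → 21 February 2002.
Administrative Delay Adjustment: +114 days → 15 June 2002.
Prosecution Delay Deduction: −386 days → 25 May 2001.

2001-05-25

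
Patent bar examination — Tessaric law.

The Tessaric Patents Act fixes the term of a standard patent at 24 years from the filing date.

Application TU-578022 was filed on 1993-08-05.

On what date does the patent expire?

August 5, 2017

Filing date + 24 years → 5 August 2017.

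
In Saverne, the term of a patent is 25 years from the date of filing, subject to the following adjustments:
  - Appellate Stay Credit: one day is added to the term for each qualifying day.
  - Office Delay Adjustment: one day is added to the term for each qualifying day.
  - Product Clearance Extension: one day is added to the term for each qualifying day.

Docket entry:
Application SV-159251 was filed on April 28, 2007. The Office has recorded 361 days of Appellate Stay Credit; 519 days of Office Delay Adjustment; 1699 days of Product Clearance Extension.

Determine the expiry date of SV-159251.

May 21, 2039

Base term: filing date + 25 years → 28 April 2032.
Appellate Stay Credit: +361 days → 24 April 2033.
Office Delay Adjustment: +519 days → 25 September 2034.
Product Clearance Extension: +1699 days → 21 May 2039.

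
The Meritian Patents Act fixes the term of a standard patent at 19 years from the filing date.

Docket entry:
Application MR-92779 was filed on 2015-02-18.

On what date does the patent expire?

Filing date + 19 years → 18 February 2034.

2034-02-18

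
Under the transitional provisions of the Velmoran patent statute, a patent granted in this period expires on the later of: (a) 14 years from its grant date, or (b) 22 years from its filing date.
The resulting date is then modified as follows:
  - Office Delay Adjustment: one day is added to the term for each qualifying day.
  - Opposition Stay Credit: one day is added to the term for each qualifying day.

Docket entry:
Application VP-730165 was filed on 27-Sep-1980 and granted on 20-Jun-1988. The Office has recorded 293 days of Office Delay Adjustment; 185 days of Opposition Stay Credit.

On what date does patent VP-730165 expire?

(a) grant + 14 years → 20 June 2002.
(b) filing + 22 years → 27 September 2002.
Later of the two: 27 September 2002.
Office Delay Adjustment: +293 days → 17 July 2003.
Opposition Stay Credit: +185 days → 18 January 2004.

January 18, 2004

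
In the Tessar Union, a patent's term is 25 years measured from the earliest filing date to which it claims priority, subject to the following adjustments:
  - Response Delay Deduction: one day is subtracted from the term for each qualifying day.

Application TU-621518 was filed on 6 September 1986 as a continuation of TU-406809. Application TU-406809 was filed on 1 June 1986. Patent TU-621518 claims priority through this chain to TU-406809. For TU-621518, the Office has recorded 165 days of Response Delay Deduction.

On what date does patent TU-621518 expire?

December 18, 2010

Earliest priority filing: 1 June 1986.
Base term: 1 June 1986 + 25 years → 1 June 2011.
Response Delay Deduction: −165 days → 18 December 2010.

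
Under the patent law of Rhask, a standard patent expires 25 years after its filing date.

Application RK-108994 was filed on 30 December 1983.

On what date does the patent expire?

Filing date + 25 years → 30 December 2008.

2008-12-30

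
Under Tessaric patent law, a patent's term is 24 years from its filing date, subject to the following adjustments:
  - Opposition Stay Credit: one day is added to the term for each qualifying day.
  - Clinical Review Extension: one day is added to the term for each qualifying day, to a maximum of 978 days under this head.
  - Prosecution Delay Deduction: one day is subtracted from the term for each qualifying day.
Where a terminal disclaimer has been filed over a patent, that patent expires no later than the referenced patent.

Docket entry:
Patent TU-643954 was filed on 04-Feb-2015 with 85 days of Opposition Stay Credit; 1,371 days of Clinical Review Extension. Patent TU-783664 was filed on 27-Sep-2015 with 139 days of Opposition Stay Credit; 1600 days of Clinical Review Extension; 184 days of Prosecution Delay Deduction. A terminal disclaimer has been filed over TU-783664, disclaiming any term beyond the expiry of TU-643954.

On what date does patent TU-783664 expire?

Natural term of TU-783664:
  Base: filing + 24 years → 27 September 2039.
  Opposition Stay Credit: +139 days → 13 February 2040.
  Clinical Review Extension: 1600 days claimed exceeds the 978-day cap, so +978 days → 18 October 2042.
  Prosecution Delay Deduction: −184 days → 17 April 2042.
Expiry of referenced patent TU-643954:
  Base: filing + 24 years → 4 February 2039.
  Opposition Stay Credit: +85 days → 30 April 2039.
  Clinical Review Extension: 1371 days claimed exceeds the 978-day cap, so +978 days → 2 January 2042.
Terminal disclaimer: TU-783664 expires on the earlier of 17 April 2042 and 2 January 2042.

January 2, 2042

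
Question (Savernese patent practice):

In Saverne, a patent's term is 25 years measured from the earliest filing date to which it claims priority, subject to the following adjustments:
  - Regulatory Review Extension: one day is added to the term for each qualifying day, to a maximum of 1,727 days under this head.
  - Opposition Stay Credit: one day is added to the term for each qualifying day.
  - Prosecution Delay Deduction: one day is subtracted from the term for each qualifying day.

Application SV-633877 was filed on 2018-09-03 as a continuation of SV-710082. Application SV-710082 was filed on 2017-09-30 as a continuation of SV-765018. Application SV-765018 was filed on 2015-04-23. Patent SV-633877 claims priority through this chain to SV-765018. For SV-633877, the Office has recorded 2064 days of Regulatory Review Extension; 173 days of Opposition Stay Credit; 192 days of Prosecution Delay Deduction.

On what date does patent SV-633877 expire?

Earliest priority filing: 23 April 2015.
Base term: 23 April 2015 + 25 years → 23 April 2040.
Regulatory Review Extension: 2064 days claimed exceeds the 1727-day cap, so +1727 days → 14 January 2045.
Opposition Stay Credit: +173 days → 6 July 2045.
Prosecution Delay Deduction: −192 days → 26 December 2044.

2044-12-26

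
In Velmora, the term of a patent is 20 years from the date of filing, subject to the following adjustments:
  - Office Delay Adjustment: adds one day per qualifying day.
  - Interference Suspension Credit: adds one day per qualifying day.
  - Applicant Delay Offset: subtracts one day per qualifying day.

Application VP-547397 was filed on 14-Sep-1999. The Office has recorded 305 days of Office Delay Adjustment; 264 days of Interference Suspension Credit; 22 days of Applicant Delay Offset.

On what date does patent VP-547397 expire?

March 14, 2021

Base term: filing date + 20 years → 14 September 2019.
Office Delay Adjustment: +305 days → 15 July 2020.
Interference Suspension Credit: +264 days → 5 April 2021.
Applicant Delay Offset: −22 days → 14 March 2021.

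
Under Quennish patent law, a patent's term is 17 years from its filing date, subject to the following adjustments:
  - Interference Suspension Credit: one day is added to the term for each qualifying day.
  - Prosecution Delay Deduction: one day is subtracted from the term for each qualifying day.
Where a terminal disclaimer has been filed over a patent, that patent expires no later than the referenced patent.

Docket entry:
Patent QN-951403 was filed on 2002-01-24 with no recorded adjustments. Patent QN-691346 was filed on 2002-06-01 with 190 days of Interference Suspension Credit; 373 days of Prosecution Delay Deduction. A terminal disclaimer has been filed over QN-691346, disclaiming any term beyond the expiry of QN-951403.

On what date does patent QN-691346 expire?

Natural term of QN-691346:
  Base: filing + 17 years → 1 June 2019.
  Interference Suspension Credit: +190 days → 8 December 2019.
  Prosecution Delay Deduction: −373 days → 30 November 2018.
Expiry of referenced patent QN-951403:
  Base: filing + 17 years → 24 January 2019.
Terminal disclaimer: QN-691346 expires on the earlier of 30 November 2018 and 24 January 2019.

2018-11-30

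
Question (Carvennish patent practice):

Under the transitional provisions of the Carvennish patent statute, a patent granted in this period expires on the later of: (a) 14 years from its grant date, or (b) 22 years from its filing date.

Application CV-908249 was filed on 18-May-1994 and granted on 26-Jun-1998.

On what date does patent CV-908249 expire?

2016-05-18

(a) grant + 14 years → 26 June 2012.
(b) filing + 22 years → 18 May 2016.
Later of the two: 18 May 2016.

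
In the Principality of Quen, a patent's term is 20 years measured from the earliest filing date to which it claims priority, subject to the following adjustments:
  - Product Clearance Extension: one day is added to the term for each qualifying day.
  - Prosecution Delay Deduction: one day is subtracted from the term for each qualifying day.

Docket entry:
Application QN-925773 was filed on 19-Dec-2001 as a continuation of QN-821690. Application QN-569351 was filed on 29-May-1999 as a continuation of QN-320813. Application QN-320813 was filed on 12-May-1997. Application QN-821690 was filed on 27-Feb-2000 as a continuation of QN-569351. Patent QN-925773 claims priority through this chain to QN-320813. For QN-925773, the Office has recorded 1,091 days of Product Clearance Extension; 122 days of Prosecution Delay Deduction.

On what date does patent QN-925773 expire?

2020-01-06

Earliest priority filing: 12 May 1997.
Base term: 12 May 1997 + 20 years → 12 May 2017.
Product Clearance Extension: +1091 days → 7 May 2020.
Prosecution Delay Deduction: −122 days → 6 January 2020.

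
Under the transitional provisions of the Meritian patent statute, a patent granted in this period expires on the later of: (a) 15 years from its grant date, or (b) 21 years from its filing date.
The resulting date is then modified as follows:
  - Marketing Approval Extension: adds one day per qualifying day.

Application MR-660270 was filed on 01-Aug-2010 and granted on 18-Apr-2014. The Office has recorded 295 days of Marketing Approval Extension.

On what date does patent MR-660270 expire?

May 22, 2032

(a) grant + 15 years → 18 April 2029.
(b) filing + 21 years → 1 August 2031.
Later of the two: 1 August 2031.
Marketing Approval Extension: +295 days → 22 May 2032.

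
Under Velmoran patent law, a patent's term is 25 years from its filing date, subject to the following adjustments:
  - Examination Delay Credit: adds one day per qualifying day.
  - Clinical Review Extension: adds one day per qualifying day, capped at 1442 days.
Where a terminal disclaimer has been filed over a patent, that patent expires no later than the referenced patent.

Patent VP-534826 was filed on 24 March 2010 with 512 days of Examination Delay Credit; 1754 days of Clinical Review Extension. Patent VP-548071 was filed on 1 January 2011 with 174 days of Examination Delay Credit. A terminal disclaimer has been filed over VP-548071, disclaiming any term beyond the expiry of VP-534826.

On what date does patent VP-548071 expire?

2036-06-23

Natural term of VP-548071:
  Base: filing + 25 years → 1 January 2036.
  Examination Delay Credit: +174 days → 23 June 2036.
Expiry of referenced patent VP-534826:
  Base: filing + 25 years → 24 March 2035.
  Examination Delay Credit: +512 days → 17 August 2036.
  Clinical Review Extension: 1754 days claimed exceeds the 1442-day cap, so +1442 days → 29 July 2040.
Terminal disclaimer: VP-548071 expires on the earlier of 23 June 2036 and 29 July 2040.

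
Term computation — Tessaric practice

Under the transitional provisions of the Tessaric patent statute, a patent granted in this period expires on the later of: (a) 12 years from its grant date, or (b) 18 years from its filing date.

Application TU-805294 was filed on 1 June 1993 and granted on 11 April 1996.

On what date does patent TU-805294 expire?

(a) grant + 12 years → 11 April 2008.
(b) filing + 18 years → 1 June 2011.
Later of the two: 1 June 2011.

2011-06-01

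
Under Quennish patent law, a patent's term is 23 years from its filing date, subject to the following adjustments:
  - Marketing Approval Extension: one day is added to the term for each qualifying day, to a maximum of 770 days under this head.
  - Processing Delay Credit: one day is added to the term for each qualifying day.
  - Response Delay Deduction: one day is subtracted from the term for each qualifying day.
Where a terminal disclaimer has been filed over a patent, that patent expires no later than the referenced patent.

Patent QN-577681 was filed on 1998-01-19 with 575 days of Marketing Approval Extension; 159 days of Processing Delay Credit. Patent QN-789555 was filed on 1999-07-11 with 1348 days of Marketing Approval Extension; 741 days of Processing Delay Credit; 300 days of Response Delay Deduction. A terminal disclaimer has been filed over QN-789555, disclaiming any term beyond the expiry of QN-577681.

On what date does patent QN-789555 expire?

Natural term of QN-789555:
  Base: filing + 23 years → 11 July 2022.
  Marketing Approval Extension: 1348 days claimed exceeds the 770-day cap, so +770 days → 19 August 2024.
  Processing Delay Credit: +741 days → 30 August 2026.
  Response Delay Deduction: −300 days → 3 November 2025.
Expiry of referenced patent QN-577681:
  Base: filing + 23 years → 19 January 2021.
  Marketing Approval Extension: 575 days (within the 770-day cap) → +575 days → 17 August 2022.
  Processing Delay Credit: +159 days → 23 January 2023.
Terminal disclaimer: QN-789555 expires on the earlier of 3 November 2025 and 23 January 2023.

2023-01-23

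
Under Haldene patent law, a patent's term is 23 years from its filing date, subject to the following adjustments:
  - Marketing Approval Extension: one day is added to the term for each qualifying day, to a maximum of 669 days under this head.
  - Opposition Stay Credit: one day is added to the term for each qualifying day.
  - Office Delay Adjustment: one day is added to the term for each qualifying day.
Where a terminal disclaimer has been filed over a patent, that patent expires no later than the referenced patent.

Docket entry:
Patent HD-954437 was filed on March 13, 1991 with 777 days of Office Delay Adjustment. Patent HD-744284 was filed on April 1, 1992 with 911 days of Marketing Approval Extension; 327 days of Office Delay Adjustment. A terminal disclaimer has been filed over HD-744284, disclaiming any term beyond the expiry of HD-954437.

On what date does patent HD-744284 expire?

Natural term of HD-744284:
  Base: filing + 23 years → 1 April 2015.
  Marketing Approval Extension: 911 days claimed exceeds the 669-day cap, so +669 days → 29 January 2017.
  Office Delay Adjustment: +327 days → 22 December 2017.
Expiry of referenced patent HD-954437:
  Base: filing + 23 years → 13 March 2014.
  Office Delay Adjustment: +777 days → 28 April 2016.
Terminal disclaimer: HD-744284 expires on the earlier of 22 December 2017 and 28 April 2016.

April 28, 2016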